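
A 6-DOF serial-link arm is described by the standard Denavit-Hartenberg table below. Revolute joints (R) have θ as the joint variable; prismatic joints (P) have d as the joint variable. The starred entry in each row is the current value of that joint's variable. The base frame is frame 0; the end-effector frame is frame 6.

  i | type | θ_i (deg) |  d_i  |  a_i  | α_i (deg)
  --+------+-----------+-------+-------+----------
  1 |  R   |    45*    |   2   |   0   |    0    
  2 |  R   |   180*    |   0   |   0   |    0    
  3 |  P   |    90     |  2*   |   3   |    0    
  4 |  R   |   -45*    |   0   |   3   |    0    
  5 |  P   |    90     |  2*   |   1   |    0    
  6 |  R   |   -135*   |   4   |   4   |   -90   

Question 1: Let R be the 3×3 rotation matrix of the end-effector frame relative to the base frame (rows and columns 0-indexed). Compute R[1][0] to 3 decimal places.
-0.707

End-effector x-axis (col 0 of R) = (-0.7071,-0.7071,0.0000)
R[1][0] = -0.7071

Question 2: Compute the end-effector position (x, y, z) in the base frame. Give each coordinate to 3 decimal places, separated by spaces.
after link 1: o_1 = (0.0000, 0.0000, 2.0000)
after link 2: o_2 = (0.0000, 0.0000, 2.0000)
after link 3: o_3 = (2.1213, -2.1213, 4.0000)
after link 4: o_4 = (2.1213, -5.1213, 4.0000)
after link 5: o_5 = (3.1213, -5.1213, 6.0000)
after link 6: o_6 = (0.2929, -7.9497, 10.0000)

0.293 -7.950 10.000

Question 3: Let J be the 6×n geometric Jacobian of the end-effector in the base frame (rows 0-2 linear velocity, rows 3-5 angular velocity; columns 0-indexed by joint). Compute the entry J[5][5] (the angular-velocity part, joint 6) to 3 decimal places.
axis z_5 = (0.0000,0.0000,1.0000); lever o_n−o_5 = (-2.8284,-2.8284,4.0000)
cross product → J_v[:, 5] = (2.8284,-2.8284,0.0000)
J_ω[:, 5] = z_5
entry J[5][5] = 1.0000

1.000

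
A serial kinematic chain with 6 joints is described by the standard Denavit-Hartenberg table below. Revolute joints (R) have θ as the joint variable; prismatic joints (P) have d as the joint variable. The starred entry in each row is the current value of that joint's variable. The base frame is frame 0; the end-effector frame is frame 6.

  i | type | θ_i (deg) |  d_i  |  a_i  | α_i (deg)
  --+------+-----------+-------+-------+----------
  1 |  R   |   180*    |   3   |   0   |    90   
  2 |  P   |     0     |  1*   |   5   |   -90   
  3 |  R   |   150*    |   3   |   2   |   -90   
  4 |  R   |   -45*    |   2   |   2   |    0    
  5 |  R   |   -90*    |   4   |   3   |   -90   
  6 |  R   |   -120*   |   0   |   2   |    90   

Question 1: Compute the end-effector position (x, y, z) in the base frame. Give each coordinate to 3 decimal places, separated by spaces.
after link 1: o_1 = (0.0000, 0.0000, 3.0000)
after link 2: o_2 = (-5.0000, 1.0000, 3.0000)
after link 3: o_3 = (-3.2679, 0.0000, 6.0000)
after link 4: o_4 = (-1.0432, 1.0249, 7.4142)
after link 5: o_5 = (-0.8803, 5.5497, 9.5355)
after link 6: o_6 = (0.5981, 6.6962, 8.8284)

0.598 6.696 8.828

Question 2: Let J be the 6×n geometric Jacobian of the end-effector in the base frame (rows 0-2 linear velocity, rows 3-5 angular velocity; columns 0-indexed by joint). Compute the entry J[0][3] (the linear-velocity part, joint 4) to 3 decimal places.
axis z_3 = (0.5000,0.8660,0.0000); lever o_n−o_3 = (3.8660,6.6962,2.8284)
cross product → J_v[:, 3] = (2.4495,-1.4142,-0.0000)
J_ω[:, 3] = z_3
entry J[0][3] = 2.4495

2.449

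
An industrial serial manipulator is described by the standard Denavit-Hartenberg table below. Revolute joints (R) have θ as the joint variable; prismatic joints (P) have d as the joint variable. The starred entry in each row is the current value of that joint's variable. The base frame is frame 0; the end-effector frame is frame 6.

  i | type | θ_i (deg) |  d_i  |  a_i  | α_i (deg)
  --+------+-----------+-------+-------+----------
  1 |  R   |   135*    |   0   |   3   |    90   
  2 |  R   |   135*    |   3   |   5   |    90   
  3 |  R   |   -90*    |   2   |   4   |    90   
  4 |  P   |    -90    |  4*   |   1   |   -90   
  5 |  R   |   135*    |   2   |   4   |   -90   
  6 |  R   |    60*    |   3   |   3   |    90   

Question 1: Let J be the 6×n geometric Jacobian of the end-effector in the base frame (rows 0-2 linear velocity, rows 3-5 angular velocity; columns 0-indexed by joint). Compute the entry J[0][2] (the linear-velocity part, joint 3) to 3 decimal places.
0.123

axis z_2 = (-0.5000,0.5000,0.7071); lever o_n−o_2 = (-7.0268,2.2158,3.3787)
cross product → J_v[:, 2] = (0.1225,-3.2794,2.4055)
J_ω[:, 2] = z_2
entry J[0][2] = 0.1225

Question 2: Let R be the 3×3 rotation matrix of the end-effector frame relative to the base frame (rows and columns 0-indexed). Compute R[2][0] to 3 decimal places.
0.500

End-effector x-axis (col 0 of R) = (0.6124,0.6124,0.5000)
R[2][0] = 0.5000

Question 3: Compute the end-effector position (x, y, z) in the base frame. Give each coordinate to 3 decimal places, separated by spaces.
after link 1: o_1 = (-2.1213, 2.1213, 0.0000)
after link 2: o_2 = (2.5000, 1.7426, 3.5355)
after link 3: o_3 = (-1.3284, -0.0858, 4.9497)
after link 4: o_4 = (-2.8284, 1.4142, 1.4142)
after link 5: o_5 = (-4.2426, 0.0000, 5.4142)
after link 6: o_6 = (-4.5268, 3.9584, 6.9142)

-4.527 3.958 6.914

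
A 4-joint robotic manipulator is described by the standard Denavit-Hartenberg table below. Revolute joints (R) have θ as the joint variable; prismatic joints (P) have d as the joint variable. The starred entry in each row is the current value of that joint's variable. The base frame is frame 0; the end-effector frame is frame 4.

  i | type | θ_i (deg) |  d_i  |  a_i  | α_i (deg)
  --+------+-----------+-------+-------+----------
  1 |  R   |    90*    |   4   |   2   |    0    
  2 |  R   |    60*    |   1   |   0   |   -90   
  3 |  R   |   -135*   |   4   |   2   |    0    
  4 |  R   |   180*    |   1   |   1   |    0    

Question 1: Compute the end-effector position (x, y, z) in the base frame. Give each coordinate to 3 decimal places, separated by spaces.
after link 1: o_1 = (0.0000, 2.0000, 4.0000)
after link 2: o_2 = (0.0000, 2.0000, 5.0000)
after link 3: o_3 = (-0.7753, -2.1712, 6.4142)
after link 4: o_4 = (-1.8876, -2.6837, 5.7071)

-1.888 -2.684 5.707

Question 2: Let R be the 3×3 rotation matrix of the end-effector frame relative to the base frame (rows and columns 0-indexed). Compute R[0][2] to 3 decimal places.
End-effector z-axis (col 2 of R) = (-0.5000,-0.8660,0.0000)
R[0][2] = -0.5000

-0.500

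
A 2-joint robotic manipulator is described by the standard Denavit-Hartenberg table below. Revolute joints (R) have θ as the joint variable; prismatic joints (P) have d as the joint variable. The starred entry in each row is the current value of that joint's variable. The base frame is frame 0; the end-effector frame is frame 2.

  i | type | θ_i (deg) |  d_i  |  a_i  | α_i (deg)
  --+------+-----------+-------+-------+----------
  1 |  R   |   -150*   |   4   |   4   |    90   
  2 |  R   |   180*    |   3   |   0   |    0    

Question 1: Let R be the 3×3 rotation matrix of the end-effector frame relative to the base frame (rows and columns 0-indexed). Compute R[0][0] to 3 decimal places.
End-effector x-axis (col 0 of R) = (0.8660,0.5000,0.0000)
R[0][0] = 0.8660

0.866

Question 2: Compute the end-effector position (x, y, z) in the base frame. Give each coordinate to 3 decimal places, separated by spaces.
after link 1: o_1 = (-3.4641, -2.0000, 4.0000)
after link 2: o_2 = (-4.9641, 0.5981, 4.0000)

-4.964 0.598 4.000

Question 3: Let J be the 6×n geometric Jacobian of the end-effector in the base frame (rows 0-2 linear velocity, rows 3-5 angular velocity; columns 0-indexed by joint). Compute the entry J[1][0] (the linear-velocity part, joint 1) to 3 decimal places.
axis z_0 = ẑ; lever o_n−o_0 = (-4.9641,0.5981,4.0000)
cross product → J_v[:, 0] = (-0.5981,-4.9641,0.0000)
J_ω[:, 0] = z_0
entry J[1][0] = -4.9641

-4.964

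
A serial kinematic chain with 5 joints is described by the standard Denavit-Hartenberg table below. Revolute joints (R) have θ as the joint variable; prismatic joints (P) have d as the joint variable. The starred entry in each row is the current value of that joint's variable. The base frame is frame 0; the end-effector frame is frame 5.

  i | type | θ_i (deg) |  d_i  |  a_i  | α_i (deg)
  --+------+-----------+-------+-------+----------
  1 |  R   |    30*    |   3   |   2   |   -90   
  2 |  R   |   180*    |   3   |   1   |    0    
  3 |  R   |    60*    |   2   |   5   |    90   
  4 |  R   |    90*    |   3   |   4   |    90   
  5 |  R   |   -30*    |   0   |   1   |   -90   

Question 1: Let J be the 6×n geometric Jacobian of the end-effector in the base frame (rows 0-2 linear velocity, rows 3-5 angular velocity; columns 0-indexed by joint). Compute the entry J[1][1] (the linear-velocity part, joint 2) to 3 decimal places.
axis z_1 = (-0.5000,0.8660,0.0000); lever o_n−o_1 = (-9.8391,5.7117,3.0801)
cross product → J_v[:, 1] = (2.6675,1.5401,5.6651)
J_ω[:, 1] = z_1
entry J[1][1] = 1.5401

1.540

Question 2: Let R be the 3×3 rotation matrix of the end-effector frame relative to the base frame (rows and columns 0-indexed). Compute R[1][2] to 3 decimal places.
End-effector z-axis (col 2 of R) = (-0.8995,0.0580,-0.4330)
R[1][2] = 0.0580

0.058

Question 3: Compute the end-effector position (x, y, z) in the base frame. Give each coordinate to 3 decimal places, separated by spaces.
after link 1: o_1 = (1.7321, 1.0000, 3.0000)
after link 2: o_2 = (-0.6340, 3.0981, 3.0000)
after link 3: o_3 = (-3.7990, 3.5801, 7.3301)
after link 4: o_4 = (-8.0490, 5.7452, 5.8301)
after link 5: o_5 = (-8.1071, 6.7117, 6.0801)

-8.107 6.712 6.080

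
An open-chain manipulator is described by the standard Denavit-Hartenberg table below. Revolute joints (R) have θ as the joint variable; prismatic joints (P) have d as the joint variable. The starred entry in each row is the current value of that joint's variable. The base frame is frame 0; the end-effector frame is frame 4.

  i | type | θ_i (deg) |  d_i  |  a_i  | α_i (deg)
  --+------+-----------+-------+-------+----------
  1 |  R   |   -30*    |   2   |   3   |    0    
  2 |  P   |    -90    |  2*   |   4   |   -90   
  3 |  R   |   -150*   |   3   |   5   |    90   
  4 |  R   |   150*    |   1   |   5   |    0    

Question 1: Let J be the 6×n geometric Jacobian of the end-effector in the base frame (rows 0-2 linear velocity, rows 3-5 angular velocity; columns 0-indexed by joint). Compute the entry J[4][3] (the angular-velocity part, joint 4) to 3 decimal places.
0.433

axis z_3 = (0.2500,0.4330,-0.8660); lever o_n−o_3 = (0.5401,-4.0646,-3.0311)
cross product → J_v[:, 3] = (-4.8325,0.2901,-1.2500)
J_ω[:, 3] = z_3
entry J[4][3] = 0.4330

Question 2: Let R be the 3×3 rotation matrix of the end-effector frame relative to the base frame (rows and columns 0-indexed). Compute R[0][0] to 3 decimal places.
0.058

End-effector x-axis (col 0 of R) = (0.0580,-0.8995,-0.4330)
R[0][0] = 0.0580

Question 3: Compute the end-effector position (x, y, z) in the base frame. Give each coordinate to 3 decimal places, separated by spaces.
5.901 -6.779 3.469

after link 1: o_1 = (2.5981, -1.5000, 2.0000)
after link 2: o_2 = (0.5981, -4.9641, 4.0000)
after link 3: o_3 = (5.3612, -2.7141, 6.5000)
after link 4: o_4 = (5.9013, -6.7787, 3.4689)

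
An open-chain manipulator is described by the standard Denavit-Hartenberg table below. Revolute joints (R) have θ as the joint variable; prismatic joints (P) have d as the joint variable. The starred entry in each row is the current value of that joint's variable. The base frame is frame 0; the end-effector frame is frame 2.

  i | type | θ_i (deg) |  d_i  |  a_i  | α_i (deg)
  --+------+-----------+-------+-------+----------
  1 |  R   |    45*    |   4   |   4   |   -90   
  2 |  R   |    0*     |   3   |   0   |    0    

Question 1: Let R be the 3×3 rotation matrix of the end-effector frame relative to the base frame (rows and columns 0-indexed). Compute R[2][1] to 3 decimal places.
-1.000

End-effector y-axis (col 1 of R) = (-0.0000,0.0000,-1.0000)
R[2][1] = -1.0000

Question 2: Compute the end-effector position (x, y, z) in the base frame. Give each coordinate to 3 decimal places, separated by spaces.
0.707 4.950 4.000

after link 1: o_1 = (2.8284, 2.8284, 4.0000)
after link 2: o_2 = (0.7071, 4.9497, 4.0000)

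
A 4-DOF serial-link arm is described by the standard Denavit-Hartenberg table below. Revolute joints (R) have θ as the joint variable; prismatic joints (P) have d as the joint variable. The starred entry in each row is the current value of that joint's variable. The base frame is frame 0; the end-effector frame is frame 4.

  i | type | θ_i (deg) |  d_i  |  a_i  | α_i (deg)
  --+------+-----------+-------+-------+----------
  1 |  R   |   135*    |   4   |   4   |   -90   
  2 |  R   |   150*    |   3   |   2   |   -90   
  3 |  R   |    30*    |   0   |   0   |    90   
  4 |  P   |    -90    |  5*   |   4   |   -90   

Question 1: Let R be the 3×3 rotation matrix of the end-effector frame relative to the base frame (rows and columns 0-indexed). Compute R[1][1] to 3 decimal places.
0.919

End-effector y-axis (col 1 of R) = (0.3062,0.9186,0.2500)
R[1][1] = 0.9186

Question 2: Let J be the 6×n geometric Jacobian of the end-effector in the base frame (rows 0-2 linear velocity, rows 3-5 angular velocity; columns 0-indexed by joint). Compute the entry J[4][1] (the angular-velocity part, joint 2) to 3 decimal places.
axis z_1 = (-0.7071,-0.7071,0.0000); lever o_n−o_1 = (-3.8417,-6.5246,-5.7141)
cross product → J_v[:, 1] = (4.0405,-4.0405,1.8971)
J_ω[:, 1] = z_1
entry J[4][1] = -0.7071

-0.707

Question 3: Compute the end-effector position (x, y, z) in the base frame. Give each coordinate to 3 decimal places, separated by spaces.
-6.670 -3.696 -1.714

after link 1: o_1 = (-2.8284, 2.8284, 4.0000)
after link 2: o_2 = (-3.7250, -0.5176, 3.0000)
after link 3: o_3 = (-3.7250, -0.5176, 3.0000)
after link 4: o_4 = (-6.6701, -3.6962, -1.7141)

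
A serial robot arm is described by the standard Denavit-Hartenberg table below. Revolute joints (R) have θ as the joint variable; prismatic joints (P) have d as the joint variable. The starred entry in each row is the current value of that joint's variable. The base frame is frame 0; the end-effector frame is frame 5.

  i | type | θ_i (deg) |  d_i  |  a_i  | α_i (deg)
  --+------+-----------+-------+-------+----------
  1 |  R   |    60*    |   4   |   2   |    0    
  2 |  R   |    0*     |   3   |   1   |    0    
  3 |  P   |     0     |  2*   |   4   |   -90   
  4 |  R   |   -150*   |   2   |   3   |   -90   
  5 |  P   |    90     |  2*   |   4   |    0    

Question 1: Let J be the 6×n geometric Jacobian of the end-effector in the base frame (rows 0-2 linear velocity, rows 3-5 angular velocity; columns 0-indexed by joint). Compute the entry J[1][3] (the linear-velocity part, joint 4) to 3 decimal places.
axis z_3 = (-0.8660,0.5000,0.0000); lever o_n−o_3 = (0.9330,-2.3840,3.2321)
cross product → J_v[:, 3] = (1.6160,2.7990,1.5981)
J_ω[:, 3] = z_3
entry J[1][3] = 2.7990

2.799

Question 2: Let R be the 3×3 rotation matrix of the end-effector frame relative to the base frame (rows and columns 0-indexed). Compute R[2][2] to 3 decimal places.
0.866

End-effector z-axis (col 2 of R) = (0.2500,0.4330,0.8660)
R[2][2] = 0.8660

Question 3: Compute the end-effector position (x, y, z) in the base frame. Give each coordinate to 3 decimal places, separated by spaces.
4.433 3.678 12.232

after link 1: o_1 = (1.0000, 1.7321, 4.0000)
after link 2: o_2 = (1.5000, 2.5981, 7.0000)
after link 3: o_3 = (3.5000, 6.0622, 9.0000)
after link 4: o_4 = (0.4689, 4.8122, 10.5000)
after link 5: o_5 = (4.4330, 3.6782, 12.2321)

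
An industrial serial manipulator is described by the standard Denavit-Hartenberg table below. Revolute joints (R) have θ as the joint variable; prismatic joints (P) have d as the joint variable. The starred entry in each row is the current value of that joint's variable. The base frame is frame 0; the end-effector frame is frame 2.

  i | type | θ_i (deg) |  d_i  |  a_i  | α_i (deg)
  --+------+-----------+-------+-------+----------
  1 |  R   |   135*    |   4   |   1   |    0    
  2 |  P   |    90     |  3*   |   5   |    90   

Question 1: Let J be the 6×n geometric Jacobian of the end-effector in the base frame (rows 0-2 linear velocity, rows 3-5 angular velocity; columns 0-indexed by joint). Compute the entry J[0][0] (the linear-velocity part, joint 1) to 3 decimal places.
2.828

axis z_0 = ẑ; lever o_n−o_0 = (-4.2426,-2.8284,7.0000)
cross product → J_v[:, 0] = (2.8284,-4.2426,0.0000)
J_ω[:, 0] = z_0
entry J[0][0] = 2.8284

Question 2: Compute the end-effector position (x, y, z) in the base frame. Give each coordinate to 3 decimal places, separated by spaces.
-4.243 -2.828 7.000

after link 1: o_1 = (-0.7071, 0.7071, 4.0000)
after link 2: o_2 = (-4.2426, -2.8284, 7.0000)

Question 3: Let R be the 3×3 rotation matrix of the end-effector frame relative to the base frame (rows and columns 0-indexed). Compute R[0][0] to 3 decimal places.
-0.707

End-effector x-axis (col 0 of R) = (-0.7071,-0.7071,0.0000)
R[0][0] = -0.7071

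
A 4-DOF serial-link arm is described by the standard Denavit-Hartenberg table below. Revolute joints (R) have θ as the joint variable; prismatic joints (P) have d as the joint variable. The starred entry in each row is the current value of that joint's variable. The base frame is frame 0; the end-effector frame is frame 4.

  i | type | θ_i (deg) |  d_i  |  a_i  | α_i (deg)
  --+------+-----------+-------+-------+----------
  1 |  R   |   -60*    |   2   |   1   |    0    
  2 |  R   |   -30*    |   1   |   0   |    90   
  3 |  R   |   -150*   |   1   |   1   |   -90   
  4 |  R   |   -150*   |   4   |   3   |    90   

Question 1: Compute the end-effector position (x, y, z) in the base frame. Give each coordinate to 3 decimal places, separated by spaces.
after link 1: o_1 = (0.5000, -0.8660, 2.0000)
after link 2: o_2 = (0.5000, -0.8660, 3.0000)
after link 3: o_3 = (-0.5000, -0.0000, 2.5000)
after link 4: o_4 = (-2.0000, -4.2500, 0.3349)

-2.000 -4.250 0.335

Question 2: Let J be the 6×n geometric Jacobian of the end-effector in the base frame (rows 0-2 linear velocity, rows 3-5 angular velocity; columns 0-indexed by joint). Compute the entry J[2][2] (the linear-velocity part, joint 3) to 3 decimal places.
axis z_2 = (-1.0000,-0.0000,0.0000); lever o_n−o_2 = (-2.5000,-3.3840,-2.6651)
cross product → J_v[:, 2] = (0.0000,-2.6651,3.3840)
J_ω[:, 2] = z_2
entry J[2][2] = 3.3840

3.384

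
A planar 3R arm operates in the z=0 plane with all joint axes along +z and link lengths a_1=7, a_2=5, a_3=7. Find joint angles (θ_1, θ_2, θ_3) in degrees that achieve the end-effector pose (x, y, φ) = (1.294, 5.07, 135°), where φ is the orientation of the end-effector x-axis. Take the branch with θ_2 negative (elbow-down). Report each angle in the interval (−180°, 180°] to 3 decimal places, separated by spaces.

45.001 -120.001 -150.000

wrist centre = target − a_3·(cos φ, sin φ) = (6.2437, 0.1203)
cos θ_2 = (38.9988−7²−5²)/(2·7·5) = -0.5000; θ_2 = -120.0011° (elbow-down)
β = atan2(0.1203,6.2437) = 1.1034°; ψ = atan2(-4.3301,4.4999) = -43.8981°
θ_1 = β − ψ = 45.0015°
θ_3 = φ − θ_1 − θ_2 = -150.0004° (wrapped to (-180°,180°])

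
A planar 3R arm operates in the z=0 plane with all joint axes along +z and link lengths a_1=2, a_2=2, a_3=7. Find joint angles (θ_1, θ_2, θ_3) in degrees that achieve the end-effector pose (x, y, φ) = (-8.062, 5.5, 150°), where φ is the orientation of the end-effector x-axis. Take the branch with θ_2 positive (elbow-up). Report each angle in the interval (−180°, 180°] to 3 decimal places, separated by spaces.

89.995 90.005 -30.000

wrist centre = target − a_3·(cos φ, sin φ) = (-1.9998, 2.0000)
cos θ_2 = (7.9993−2²−2²)/(2·2·2) = -0.0001; θ_2 = 90.0051° (elbow-up)
β = atan2(2.0000,-1.9998) = 134.9975°; ψ = atan2(2.0000,1.9998) = 45.0025°
θ_1 = β − ψ = 89.9949°
θ_3 = φ − θ_1 − θ_2 = -30.0000° (wrapped to (-180°,180°])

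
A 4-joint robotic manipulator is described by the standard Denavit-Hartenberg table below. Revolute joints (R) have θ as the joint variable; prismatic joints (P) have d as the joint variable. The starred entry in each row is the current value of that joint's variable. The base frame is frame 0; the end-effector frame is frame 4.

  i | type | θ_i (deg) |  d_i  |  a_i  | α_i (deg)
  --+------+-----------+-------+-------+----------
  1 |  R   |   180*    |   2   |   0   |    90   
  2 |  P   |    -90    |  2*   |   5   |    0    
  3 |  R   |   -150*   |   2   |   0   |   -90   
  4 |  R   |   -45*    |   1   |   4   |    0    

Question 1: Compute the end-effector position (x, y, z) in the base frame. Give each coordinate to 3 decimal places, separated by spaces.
2.280 6.828 -1.051

after link 1: o_1 = (0.0000, 0.0000, 2.0000)
after link 2: o_2 = (-0.0000, 2.0000, -3.0000)
after link 3: o_3 = (0.0000, 4.0000, -3.0000)
after link 4: o_4 = (2.2802, 6.8284, -1.0505)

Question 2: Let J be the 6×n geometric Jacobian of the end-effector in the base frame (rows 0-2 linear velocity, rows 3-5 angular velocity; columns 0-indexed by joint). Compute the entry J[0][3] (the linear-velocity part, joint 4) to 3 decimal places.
axis z_3 = (0.8660,-0.0000,-0.5000); lever o_n−o_3 = (2.2802,2.8284,1.9495)
cross product → J_v[:, 3] = (1.4142,-2.8284,2.4495)
J_ω[:, 3] = z_3
entry J[0][3] = 1.4142

1.414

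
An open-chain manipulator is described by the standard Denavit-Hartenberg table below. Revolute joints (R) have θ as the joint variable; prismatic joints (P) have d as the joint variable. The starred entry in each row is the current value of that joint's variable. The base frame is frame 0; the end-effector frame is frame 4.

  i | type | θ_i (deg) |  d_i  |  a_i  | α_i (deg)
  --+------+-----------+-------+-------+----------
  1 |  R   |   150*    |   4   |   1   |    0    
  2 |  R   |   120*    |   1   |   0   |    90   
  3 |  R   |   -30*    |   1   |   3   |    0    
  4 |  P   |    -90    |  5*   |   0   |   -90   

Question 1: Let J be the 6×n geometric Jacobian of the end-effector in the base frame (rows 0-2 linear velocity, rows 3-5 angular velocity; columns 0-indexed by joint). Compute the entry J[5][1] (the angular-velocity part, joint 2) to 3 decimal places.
1.000

axis z_1 = (0.0000,0.0000,1.0000); lever o_n−o_1 = (-6.0000,-2.5981,-0.5000)
cross product → J_v[:, 1] = (2.5981,-6.0000,0.0000)
J_ω[:, 1] = z_1
entry J[5][1] = 1.0000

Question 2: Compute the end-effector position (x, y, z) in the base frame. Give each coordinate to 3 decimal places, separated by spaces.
after link 1: o_1 = (-0.8660, 0.5000, 4.0000)
after link 2: o_2 = (-0.8660, 0.5000, 5.0000)
after link 3: o_3 = (-1.8660, -2.0981, 3.5000)
after link 4: o_4 = (-6.8660, -2.0981, 3.5000)

-6.866 -2.098 3.500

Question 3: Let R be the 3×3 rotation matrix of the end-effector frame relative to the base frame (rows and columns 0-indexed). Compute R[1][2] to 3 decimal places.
End-effector z-axis (col 2 of R) = (-0.0000,-0.8660,-0.5000)
R[1][2] = -0.8660

-0.866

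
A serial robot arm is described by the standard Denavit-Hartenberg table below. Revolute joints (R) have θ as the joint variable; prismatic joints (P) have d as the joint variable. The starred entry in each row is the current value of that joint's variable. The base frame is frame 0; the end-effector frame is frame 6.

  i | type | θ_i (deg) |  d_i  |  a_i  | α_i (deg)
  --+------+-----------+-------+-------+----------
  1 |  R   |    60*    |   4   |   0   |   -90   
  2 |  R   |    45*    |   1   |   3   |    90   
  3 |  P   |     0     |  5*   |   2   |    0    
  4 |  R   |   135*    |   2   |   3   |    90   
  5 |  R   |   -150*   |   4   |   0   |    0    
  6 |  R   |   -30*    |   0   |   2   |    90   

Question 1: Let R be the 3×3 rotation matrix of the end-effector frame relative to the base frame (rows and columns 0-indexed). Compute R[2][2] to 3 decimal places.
0.707

End-effector z-axis (col 2 of R) = (0.3536,0.6124,0.7071)
R[2][2] = 0.7071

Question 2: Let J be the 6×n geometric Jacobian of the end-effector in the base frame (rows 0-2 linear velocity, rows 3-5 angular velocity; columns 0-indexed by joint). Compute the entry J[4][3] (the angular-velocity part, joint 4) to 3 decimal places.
0.612

axis z_3 = (0.3536,0.6124,0.7071); lever o_n−o_3 = (-1.6048,4.2915,-0.0858)
cross product → J_v[:, 3] = (-3.0871,-1.1044,2.5000)
J_ω[:, 3] = z_3
entry J[4][3] = 0.6124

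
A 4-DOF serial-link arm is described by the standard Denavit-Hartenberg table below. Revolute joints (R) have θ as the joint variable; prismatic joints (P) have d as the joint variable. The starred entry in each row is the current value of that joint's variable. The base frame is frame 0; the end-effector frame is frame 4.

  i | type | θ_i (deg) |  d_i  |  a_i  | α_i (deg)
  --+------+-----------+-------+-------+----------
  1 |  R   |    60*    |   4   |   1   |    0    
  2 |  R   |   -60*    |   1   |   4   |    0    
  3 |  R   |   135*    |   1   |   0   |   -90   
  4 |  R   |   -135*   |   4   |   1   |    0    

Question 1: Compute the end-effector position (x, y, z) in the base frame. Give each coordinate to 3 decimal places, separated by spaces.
after link 1: o_1 = (0.5000, 0.8660, 4.0000)
after link 2: o_2 = (4.5000, 0.8660, 5.0000)
after link 3: o_3 = (4.5000, 0.8660, 6.0000)
after link 4: o_4 = (2.1716, -2.4624, 6.7071)

2.172 -2.462 6.707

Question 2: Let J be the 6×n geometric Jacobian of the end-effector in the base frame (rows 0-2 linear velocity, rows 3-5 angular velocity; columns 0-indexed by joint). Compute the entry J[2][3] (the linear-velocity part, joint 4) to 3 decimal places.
0.707

axis z_3 = (-0.7071,-0.7071,0.0000); lever o_n−o_3 = (-2.3284,-3.3284,0.7071)
cross product → J_v[:, 3] = (-0.5000,0.5000,0.7071)
J_ω[:, 3] = z_3
entry J[2][3] = 0.7071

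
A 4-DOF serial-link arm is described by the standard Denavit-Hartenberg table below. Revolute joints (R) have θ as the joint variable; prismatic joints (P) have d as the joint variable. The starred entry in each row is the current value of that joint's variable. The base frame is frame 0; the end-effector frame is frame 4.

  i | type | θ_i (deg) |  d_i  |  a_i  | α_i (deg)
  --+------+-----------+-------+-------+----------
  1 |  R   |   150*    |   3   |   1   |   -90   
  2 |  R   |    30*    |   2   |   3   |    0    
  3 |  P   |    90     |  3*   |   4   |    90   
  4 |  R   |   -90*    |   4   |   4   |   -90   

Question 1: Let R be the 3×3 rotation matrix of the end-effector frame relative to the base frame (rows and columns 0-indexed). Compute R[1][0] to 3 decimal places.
End-effector x-axis (col 0 of R) = (0.5000,0.8660,-0.0000)
R[1][0] = 0.8660

0.866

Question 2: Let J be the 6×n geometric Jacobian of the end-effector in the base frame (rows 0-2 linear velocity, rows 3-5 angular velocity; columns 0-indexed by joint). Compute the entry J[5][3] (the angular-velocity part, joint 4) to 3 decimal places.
-0.500

axis z_3 = (-0.7500,0.4330,-0.5000); lever o_n−o_3 = (-1.0000,5.1962,-2.0000)
cross product → J_v[:, 3] = (1.7321,-1.0000,-3.4641)
J_ω[:, 3] = z_3
entry J[5][3] = -0.5000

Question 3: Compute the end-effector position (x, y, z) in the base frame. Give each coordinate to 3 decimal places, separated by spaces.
after link 1: o_1 = (-0.8660, 0.5000, 3.0000)
after link 2: o_2 = (-4.1160, 0.0670, 1.5000)
after link 3: o_3 = (-3.8840, -3.5311, -1.9641)
after link 4: o_4 = (-4.8840, 1.6651, -3.9641)

-4.884 1.665 -3.964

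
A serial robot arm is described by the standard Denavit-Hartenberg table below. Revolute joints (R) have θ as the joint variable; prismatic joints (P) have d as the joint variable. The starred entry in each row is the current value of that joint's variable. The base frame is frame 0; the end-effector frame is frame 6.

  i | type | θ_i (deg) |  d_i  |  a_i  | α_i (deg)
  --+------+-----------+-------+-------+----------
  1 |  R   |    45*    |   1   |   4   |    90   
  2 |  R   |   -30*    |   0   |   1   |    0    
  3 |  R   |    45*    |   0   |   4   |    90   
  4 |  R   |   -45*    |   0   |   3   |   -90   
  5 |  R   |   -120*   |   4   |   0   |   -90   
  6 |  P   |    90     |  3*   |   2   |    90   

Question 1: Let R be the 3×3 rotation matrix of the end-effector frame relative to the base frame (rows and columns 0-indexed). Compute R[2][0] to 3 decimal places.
-0.183

End-effector x-axis (col 0 of R) = (-0.9830,0.0170,-0.1830)
R[2][0] = -0.1830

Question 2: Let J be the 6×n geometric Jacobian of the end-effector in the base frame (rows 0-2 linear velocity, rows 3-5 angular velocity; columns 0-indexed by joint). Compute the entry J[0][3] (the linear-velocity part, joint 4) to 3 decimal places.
axis z_3 = (0.1830,0.1830,-0.9659); lever o_n−o_3 = (2.1451,5.7431,-0.0583)
cross product → J_v[:, 3] = (5.5368,-2.0613,0.6585)
J_ω[:, 3] = z_3
entry J[0][3] = 5.5368

5.537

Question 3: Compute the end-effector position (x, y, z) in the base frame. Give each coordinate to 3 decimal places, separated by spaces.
8.318 11.916 1.477

after link 1: o_1 = (2.8284, 2.8284, 1.0000)
after link 2: o_2 = (3.4408, 3.4408, 0.5000)
after link 3: o_3 = (6.1729, 6.1729, 1.5353)
after link 4: o_4 = (6.1217, 9.1217, 2.0843)
after link 5: o_5 = (10.0536, 9.0536, 2.8164)
after link 6: o_6 = (8.3179, 11.9160, 1.4769)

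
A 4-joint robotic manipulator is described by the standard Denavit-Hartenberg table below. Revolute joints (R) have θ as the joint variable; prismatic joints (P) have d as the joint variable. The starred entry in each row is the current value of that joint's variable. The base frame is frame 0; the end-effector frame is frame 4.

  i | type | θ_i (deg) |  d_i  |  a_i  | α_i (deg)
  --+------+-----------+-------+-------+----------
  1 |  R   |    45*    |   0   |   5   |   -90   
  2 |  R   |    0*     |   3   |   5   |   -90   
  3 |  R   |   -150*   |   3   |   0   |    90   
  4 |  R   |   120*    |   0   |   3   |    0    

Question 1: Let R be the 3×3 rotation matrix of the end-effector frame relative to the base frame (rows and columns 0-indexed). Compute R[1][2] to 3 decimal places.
End-effector z-axis (col 2 of R) = (0.2588,-0.9659,-0.0000)
R[1][2] = -0.9659

-0.966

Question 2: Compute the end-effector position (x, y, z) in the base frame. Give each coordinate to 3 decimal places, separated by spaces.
after link 1: o_1 = (3.5355, 3.5355, 0.0000)
after link 2: o_2 = (4.9497, 9.1924, 0.0000)
after link 3: o_3 = (4.9497, 9.1924, -3.0000)
after link 4: o_4 = (6.3986, 9.5806, -5.5981)

6.399 9.581 -5.598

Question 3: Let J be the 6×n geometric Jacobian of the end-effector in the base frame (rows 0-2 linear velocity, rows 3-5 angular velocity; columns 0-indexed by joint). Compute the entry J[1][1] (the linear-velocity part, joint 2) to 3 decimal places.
axis z_1 = (-0.7071,0.7071,0.0000); lever o_n−o_1 = (2.8631,6.0451,-5.5981)
cross product → J_v[:, 1] = (-3.9584,-3.9584,-6.2990)
J_ω[:, 1] = z_1
entry J[1][1] = -3.9584

-3.958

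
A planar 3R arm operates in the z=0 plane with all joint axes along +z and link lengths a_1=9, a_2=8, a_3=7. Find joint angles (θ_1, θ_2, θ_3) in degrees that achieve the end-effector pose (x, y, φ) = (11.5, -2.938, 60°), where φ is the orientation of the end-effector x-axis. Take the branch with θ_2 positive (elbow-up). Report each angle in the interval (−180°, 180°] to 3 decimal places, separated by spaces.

wrist centre = target − a_3·(cos φ, sin φ) = (8.0000, -9.0002)
cos θ_2 = (145.0032−9²−8²)/(2·9·8) = 0.0000; θ_2 = 89.9987° (elbow-up)
β = atan2(-9.0002,8.0000) = -48.3670°; ψ = atan2(8.0000,9.0002) = 41.6330°
θ_1 = β − ψ = -90.0000°
θ_3 = φ − θ_1 − θ_2 = 60.0013° (wrapped to (-180°,180°])

-90.000 89.999 60.001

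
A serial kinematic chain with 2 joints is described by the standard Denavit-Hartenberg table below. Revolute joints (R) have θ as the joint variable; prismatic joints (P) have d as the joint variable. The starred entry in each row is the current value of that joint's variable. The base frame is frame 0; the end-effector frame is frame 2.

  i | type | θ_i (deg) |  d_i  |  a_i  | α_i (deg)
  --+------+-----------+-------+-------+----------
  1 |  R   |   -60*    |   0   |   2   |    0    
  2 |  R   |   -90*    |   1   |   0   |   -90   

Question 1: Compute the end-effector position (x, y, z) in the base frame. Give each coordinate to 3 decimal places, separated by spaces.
1.000 -1.732 1.000

after link 1: o_1 = (1.0000, -1.7321, 0.0000)
after link 2: o_2 = (1.0000, -1.7321, 1.0000)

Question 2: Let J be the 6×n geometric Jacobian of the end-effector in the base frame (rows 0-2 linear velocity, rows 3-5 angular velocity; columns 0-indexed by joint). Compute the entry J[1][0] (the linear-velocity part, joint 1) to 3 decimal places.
axis z_0 = ẑ; lever o_n−o_0 = (1.0000,-1.7321,1.0000)
cross product → J_v[:, 0] = (1.7321,1.0000,-0.0000)
J_ω[:, 0] = z_0
entry J[1][0] = 1.0000

1.000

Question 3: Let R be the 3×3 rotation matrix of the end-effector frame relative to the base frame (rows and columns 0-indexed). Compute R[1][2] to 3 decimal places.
End-effector z-axis (col 2 of R) = (0.5000,-0.8660,0.0000)
R[1][2] = -0.8660

-0.866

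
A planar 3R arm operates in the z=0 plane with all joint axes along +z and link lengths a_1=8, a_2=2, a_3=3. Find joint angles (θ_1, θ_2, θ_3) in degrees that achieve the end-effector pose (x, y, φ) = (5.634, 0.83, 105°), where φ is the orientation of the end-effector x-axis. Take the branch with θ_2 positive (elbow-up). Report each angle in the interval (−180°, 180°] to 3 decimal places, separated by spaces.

-29.996 135.007 -0.011

wrist centre = target − a_3·(cos φ, sin φ) = (6.4105, -2.0678)
cos θ_2 = (45.3697−8²−2²)/(2·8·2) = -0.7072; θ_2 = 135.0074° (elbow-up)
β = atan2(-2.0678,6.4105) = -17.8778°; ψ = atan2(1.4140,6.5856) = 12.1183°
θ_1 = β − ψ = -29.9961°
θ_3 = φ − θ_1 − θ_2 = -0.0113° (wrapped to (-180°,180°])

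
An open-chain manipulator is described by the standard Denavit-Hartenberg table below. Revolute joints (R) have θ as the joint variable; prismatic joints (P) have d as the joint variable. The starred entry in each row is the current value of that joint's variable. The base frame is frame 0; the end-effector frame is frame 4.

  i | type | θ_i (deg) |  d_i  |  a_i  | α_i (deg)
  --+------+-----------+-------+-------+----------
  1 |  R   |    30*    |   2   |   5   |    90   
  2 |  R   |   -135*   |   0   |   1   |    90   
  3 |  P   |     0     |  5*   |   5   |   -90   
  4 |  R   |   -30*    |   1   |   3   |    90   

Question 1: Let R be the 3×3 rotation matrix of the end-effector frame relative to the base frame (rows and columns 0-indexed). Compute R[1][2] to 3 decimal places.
End-effector z-axis (col 2 of R) = (-0.2241,-0.1294,0.9659)
R[1][2] = -0.1294

-0.129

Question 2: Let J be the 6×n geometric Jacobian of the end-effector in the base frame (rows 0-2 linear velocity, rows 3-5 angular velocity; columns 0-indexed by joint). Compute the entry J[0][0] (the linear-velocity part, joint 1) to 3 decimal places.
3.704

axis z_0 = ẑ; lever o_n−o_0 = (-4.4155,-3.7040,0.5164)
cross product → J_v[:, 0] = (3.7040,-4.4155,0.0000)
J_ω[:, 0] = z_0
entry J[0][0] = 3.7040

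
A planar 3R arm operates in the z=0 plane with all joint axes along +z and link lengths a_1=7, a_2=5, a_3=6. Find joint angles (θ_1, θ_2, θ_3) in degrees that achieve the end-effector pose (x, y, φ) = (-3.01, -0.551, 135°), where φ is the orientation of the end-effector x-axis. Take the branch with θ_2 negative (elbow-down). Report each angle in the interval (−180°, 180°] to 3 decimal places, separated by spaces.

wrist centre = target − a_3·(cos φ, sin φ) = (1.2326, -4.7936)
cos θ_2 = (24.4984−7²−5²)/(2·7·5) = -0.7072; θ_2 = -135.0048° (elbow-down)
β = atan2(-4.7936,1.2326) = -75.5793°; ψ = atan2(-3.5352,3.4642) = -45.5817°
θ_1 = β − ψ = -29.9976°
θ_3 = φ − θ_1 − θ_2 = -59.9976° (wrapped to (-180°,180°])

-29.998 -135.005 -59.998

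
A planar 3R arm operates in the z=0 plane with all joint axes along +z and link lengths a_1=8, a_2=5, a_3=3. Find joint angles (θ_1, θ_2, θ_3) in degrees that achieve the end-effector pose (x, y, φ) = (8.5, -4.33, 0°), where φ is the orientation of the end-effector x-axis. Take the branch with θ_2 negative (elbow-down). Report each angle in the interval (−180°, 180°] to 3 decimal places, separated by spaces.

wrist centre = target − a_3·(cos φ, sin φ) = (5.5000, -4.3300)
cos θ_2 = (48.9989−8²−5²)/(2·8·5) = -0.5000; θ_2 = -120.0009° (elbow-down)
β = atan2(-4.3300,5.5000) = -38.2124°; ψ = atan2(-4.3301,5.4999) = -38.2133°
θ_1 = β − ψ = 0.0009°
θ_3 = φ − θ_1 − θ_2 = 120.0000° (wrapped to (-180°,180°])

0.001 -120.001 120.000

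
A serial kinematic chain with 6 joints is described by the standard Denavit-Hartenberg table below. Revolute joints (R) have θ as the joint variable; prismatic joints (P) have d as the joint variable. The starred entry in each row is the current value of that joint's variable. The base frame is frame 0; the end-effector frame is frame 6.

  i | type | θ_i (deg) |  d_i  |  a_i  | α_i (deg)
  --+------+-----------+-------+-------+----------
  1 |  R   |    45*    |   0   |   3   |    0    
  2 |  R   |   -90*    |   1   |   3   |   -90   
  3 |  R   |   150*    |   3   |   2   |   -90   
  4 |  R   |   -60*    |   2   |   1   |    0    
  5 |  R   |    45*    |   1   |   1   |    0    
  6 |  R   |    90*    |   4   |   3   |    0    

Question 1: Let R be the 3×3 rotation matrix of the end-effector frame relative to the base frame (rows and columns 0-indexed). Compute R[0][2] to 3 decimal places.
End-effector z-axis (col 2 of R) = (-0.3536,0.3536,0.8660)
R[0][2] = -0.3536

-0.354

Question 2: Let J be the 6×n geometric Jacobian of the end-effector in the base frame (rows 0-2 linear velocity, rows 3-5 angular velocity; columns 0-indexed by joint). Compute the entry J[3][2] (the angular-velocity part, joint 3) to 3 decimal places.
0.707

axis z_2 = (0.7071,0.7071,0.0000); lever o_n−o_2 = (-4.2051,5.9405,3.9410)
cross product → J_v[:, 2] = (2.7867,-2.7867,7.1740)
J_ω[:, 2] = z_2
entry J[3][2] = 0.7071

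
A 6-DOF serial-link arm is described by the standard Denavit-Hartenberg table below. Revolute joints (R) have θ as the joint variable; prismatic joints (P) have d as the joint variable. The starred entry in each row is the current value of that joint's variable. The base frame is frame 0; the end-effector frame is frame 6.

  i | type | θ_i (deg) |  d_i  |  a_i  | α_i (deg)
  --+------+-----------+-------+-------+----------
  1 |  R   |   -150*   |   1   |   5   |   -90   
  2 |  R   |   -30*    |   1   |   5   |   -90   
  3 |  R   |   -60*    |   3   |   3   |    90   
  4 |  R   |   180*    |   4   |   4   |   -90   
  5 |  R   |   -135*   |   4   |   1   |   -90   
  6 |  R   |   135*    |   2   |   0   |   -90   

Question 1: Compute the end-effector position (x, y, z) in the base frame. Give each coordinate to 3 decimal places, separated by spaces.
-1.740 -3.986 1.289

after link 1: o_1 = (-4.3301, -2.5000, 1.0000)
after link 2: o_2 = (-7.5801, -5.5311, 3.5000)
after link 3: o_3 = (-8.7051, -9.1806, 1.6519)
after link 4: o_4 = (-5.3391, -5.5466, -1.0801)
after link 5: o_5 = (-2.9300, -5.2711, 2.2546)
after link 6: o_6 = (-1.7399, -3.9863, 1.2886)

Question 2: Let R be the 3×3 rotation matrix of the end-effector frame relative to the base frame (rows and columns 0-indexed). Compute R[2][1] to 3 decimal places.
End-effector y-axis (col 1 of R) = (-0.5950,-0.6424,0.4830)
R[2][1] = 0.4830

0.483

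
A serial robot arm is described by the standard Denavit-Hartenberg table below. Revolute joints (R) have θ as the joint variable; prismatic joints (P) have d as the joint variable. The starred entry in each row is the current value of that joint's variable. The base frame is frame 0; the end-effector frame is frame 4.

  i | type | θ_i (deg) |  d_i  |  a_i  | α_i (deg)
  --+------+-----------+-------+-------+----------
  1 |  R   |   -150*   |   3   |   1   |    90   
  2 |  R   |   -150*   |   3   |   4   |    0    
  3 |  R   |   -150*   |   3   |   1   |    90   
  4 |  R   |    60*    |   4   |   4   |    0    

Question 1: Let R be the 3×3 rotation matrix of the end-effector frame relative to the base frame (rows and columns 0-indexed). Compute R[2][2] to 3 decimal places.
End-effector z-axis (col 2 of R) = (-0.7500,-0.4330,-0.5000)
R[2][2] = -0.5000

-0.500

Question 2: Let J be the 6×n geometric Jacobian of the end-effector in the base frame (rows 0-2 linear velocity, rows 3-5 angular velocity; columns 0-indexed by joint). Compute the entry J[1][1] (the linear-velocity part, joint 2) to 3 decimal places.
axis z_1 = (-0.5000,0.8660,0.0000); lever o_n−o_1 = (-6.0311,7.4462,-1.4019)
cross product → J_v[:, 1] = (-1.2141,-0.7010,1.5000)
J_ω[:, 1] = z_1
entry J[1][1] = -0.7010

-0.701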